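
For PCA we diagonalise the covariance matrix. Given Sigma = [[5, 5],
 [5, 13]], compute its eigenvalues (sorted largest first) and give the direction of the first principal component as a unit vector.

Step 1 — characteristic polynomial of 2×2 Sigma:
  det(Sigma - λI) = λ² - trace · λ + det = 0.
  trace = 5 + 13 = 18, det = 5·13 - (5)² = 40.
Step 2 — discriminant:
  Δ = trace² - 4·det = 324 - 160 = 164.
Step 3 — eigenvalues:
  λ = (trace ± √Δ)/2 = (18 ± 12.8062)/2,
  λ_1 = 15.4031,  λ_2 = 2.5969.

Step 4 — unit eigenvector for λ_1: solve (Sigma - λ_1 I)v = 0. First row:
  (5 - 15.4031)·v_x + (5)·v_y = 0, i.e. (-10.4031)·v_x + (5)·v_y = 0,
  so v ∝ (b, λ_1 - a) = (5, 10.4031) = u.
  ||u|| = √((5)² + (10.4031)²) = √(133.225) ≈ 11.5423,
  v_1 = u/||u|| ≈ (0.4332, 0.9013) (||v_1|| = 1).

λ_1 = 15.4031,  λ_2 = 2.5969;  v_1 ≈ (0.4332, 0.9013)


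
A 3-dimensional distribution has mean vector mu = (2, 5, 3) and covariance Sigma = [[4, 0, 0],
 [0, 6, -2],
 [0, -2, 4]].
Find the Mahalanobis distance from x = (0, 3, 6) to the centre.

Step 1 — centre the observation: (x - mu) = (-2, -2, 3).

Step 2 — invert Sigma (cofactor / det for 3×3, or solve directly):
  Sigma^{-1} = [[0.25, 0, 0],
 [0, 0.2, 0.1],
 [0, 0.1, 0.3]].

Step 3 — form the quadratic (x - mu)^T · Sigma^{-1} · (x - mu):
  Sigma^{-1} · (x - mu) = (-0.5, -0.1, 0.7).
  (x - mu)^T · [Sigma^{-1} · (x - mu)] = (-2)·(-0.5) + (-2)·(-0.1) + (3)·(0.7) = 3.3.

Step 4 — take square root: d = √(3.3) ≈ 1.8166.

d(x, mu) = √(3.3) ≈ 1.8166


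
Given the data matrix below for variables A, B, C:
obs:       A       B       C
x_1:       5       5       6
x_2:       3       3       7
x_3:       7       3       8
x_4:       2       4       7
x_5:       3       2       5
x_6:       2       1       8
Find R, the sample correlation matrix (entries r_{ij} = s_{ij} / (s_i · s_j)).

Step 1 — column means:
  mean(A) = (5 + 3 + 7 + 2 + 3 + 2) / 6 = 22/6 = 3.6667
  mean(B) = (5 + 3 + 3 + 4 + 2 + 1) / 6 = 18/6 = 3
  mean(C) = (6 + 7 + 8 + 7 + 5 + 8) / 6 = 41/6 = 6.8333

Step 2 — sample variances and covariances s[i,j] = (1/(n-1)) · Σ_k (x_{k,i} - mean_i) · (x_{k,j} - mean_j), with n-1 = 5:
  s[A,A] = ((1.3333)·(1.3333) + (-0.6667)·(-0.6667) + (3.3333)·(3.3333) + (-1.6667)·(-1.6667) + (-0.6667)·(-0.6667) + (-1.6667)·(-1.6667)) / 5 = 19.3333/5 = 3.8667
  s[A,B] = ((1.3333)·(2) + (-0.6667)·(0) + (3.3333)·(0) + (-1.6667)·(1) + (-0.6667)·(-1) + (-1.6667)·(-2)) / 5 = 5/5 = 1
  s[A,C] = ((1.3333)·(-0.8333) + (-0.6667)·(0.1667) + (3.3333)·(1.1667) + (-1.6667)·(0.1667) + (-0.6667)·(-1.8333) + (-1.6667)·(1.1667)) / 5 = 1.6667/5 = 0.3333
  s[B,B] = ((2)·(2) + (0)·(0) + (0)·(0) + (1)·(1) + (-1)·(-1) + (-2)·(-2)) / 5 = 10/5 = 2
  s[B,C] = ((2)·(-0.8333) + (0)·(0.1667) + (0)·(1.1667) + (1)·(0.1667) + (-1)·(-1.8333) + (-2)·(1.1667)) / 5 = -2/5 = -0.4
  s[C,C] = ((-0.8333)·(-0.8333) + (0.1667)·(0.1667) + (1.1667)·(1.1667) + (0.1667)·(0.1667) + (-1.8333)·(-1.8333) + (1.1667)·(1.1667)) / 5 = 6.8333/5 = 1.3667
  Sample standard deviations s_i = √(s[i,i]):
  s(A) = √(3.8667) = 1.9664
  s(B) = √(2) = 1.4142
  s(C) = √(1.3667) = 1.169

Step 3 — r_{ij} = s_{ij} / (s_i · s_j):
  r[A,A] = 1 (diagonal).
  r[A,B] = 1 / (1.9664 · 1.4142) = 1 / 2.7809 = 0.3596
  r[A,C] = 0.3333 / (1.9664 · 1.169) = 0.3333 / 2.2988 = 0.145
  r[B,B] = 1 (diagonal).
  r[B,C] = -0.4 / (1.4142 · 1.169) = -0.4 / 1.6533 = -0.2419
  r[C,C] = 1 (diagonal).

R is symmetric with unit diagonal. Assembling:

R = [[1, 0.3596, 0.145],
 [0.3596, 1, -0.2419],
 [0.145, -0.2419, 1]]


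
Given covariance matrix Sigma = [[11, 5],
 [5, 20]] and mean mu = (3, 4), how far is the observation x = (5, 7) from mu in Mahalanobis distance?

Step 1 — centre the observation: (x - mu) = (2, 3).

Step 2 — invert Sigma. det(Sigma) = 11·20 - (5)² = 195.
  Sigma^{-1} = (1/det) · [[d, -b], [-b, a]] = [[0.1026, -0.0256],
 [-0.0256, 0.0564]].

Step 3 — form the quadratic (x - mu)^T · Sigma^{-1} · (x - mu):
  Sigma^{-1} · (x - mu) = (0.1282, 0.1179).
  (x - mu)^T · [Sigma^{-1} · (x - mu)] = (2)·(0.1282) + (3)·(0.1179) = 0.6103.

Step 4 — take square root: d = √(0.6103) ≈ 0.7812.

d(x, mu) = √(0.6103) ≈ 0.7812


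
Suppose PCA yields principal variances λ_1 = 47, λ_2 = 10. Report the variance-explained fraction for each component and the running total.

Step 1 — total variance = trace(Sigma) = Σ λ_i = 47 + 10 = 57.

Step 2 — fraction explained by component i = λ_i / Σ λ:
  PC1: 47/57 = 0.8246
  PC2: 10/57 = 0.1754

Step 3 — cumulative fraction after k components = (λ_1 + ... + λ_k) / Σ λ:
  k = 1: 47/57 = 0.8246
  k = 2: (47 + 10)/57 = 57/57 = 1

Summary (fraction, with percent):

explained: PC1 0.8246 (82.46%), PC2 0.1754 (17.54%);  cumulative: 0.8246, 1


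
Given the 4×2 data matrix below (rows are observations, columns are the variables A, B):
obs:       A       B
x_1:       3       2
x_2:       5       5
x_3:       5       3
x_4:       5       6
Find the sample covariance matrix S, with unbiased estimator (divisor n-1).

Step 1 — column means:
  mean(A) = (3 + 5 + 5 + 5) / 4 = 18/4 = 4.5
  mean(B) = (2 + 5 + 3 + 6) / 4 = 16/4 = 4

Step 2 — sample covariance S[i,j] = (1/(n-1)) · Σ_k (x_{k,i} - mean_i) · (x_{k,j} - mean_j), with n-1 = 3.
  S[A,A] = ((-1.5)·(-1.5) + (0.5)·(0.5) + (0.5)·(0.5) + (0.5)·(0.5)) / 3 = 3/3 = 1
  S[A,B] = ((-1.5)·(-2) + (0.5)·(1) + (0.5)·(-1) + (0.5)·(2)) / 3 = 4/3 = 1.3333
  S[B,B] = ((-2)·(-2) + (1)·(1) + (-1)·(-1) + (2)·(2)) / 3 = 10/3 = 3.3333

S is symmetric (S[j,i] = S[i,j]). Assembling:

S = [[1, 1.3333],
 [1.3333, 3.3333]]


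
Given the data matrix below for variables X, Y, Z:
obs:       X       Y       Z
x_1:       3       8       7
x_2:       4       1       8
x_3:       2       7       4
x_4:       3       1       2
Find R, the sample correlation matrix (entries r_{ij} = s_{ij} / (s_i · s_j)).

Step 1 — column means:
  mean(X) = (3 + 4 + 2 + 3) / 4 = 12/4 = 3
  mean(Y) = (8 + 1 + 7 + 1) / 4 = 17/4 = 4.25
  mean(Z) = (7 + 8 + 4 + 2) / 4 = 21/4 = 5.25

Step 2 — sample variances and covariances s[i,j] = (1/(n-1)) · Σ_k (x_{k,i} - mean_i) · (x_{k,j} - mean_j), with n-1 = 3:
  s[X,X] = ((0)·(0) + (1)·(1) + (-1)·(-1) + (0)·(0)) / 3 = 2/3 = 0.6667
  s[X,Y] = ((0)·(3.75) + (1)·(-3.25) + (-1)·(2.75) + (0)·(-3.25)) / 3 = -6/3 = -2
  s[X,Z] = ((0)·(1.75) + (1)·(2.75) + (-1)·(-1.25) + (0)·(-3.25)) / 3 = 4/3 = 1.3333
  s[Y,Y] = ((3.75)·(3.75) + (-3.25)·(-3.25) + (2.75)·(2.75) + (-3.25)·(-3.25)) / 3 = 42.75/3 = 14.25
  s[Y,Z] = ((3.75)·(1.75) + (-3.25)·(2.75) + (2.75)·(-1.25) + (-3.25)·(-3.25)) / 3 = 4.75/3 = 1.5833
  s[Z,Z] = ((1.75)·(1.75) + (2.75)·(2.75) + (-1.25)·(-1.25) + (-3.25)·(-3.25)) / 3 = 22.75/3 = 7.5833
  Sample standard deviations s_i = √(s[i,i]):
  s(X) = √(0.6667) = 0.8165
  s(Y) = √(14.25) = 3.7749
  s(Z) = √(7.5833) = 2.7538

Step 3 — r_{ij} = s_{ij} / (s_i · s_j):
  r[X,X] = 1 (diagonal).
  r[X,Y] = -2 / (0.8165 · 3.7749) = -2 / 3.0822 = -0.6489
  r[X,Z] = 1.3333 / (0.8165 · 2.7538) = 1.3333 / 2.2485 = 0.593
  r[Y,Y] = 1 (diagonal).
  r[Y,Z] = 1.5833 / (3.7749 · 2.7538) = 1.5833 / 10.3953 = 0.1523
  r[Z,Z] = 1 (diagonal).

R is symmetric with unit diagonal. Assembling:

R = [[1, -0.6489, 0.593],
 [-0.6489, 1, 0.1523],
 [0.593, 0.1523, 1]]


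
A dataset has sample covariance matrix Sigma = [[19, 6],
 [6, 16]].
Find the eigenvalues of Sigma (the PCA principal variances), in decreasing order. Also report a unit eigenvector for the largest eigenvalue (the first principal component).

Step 1 — characteristic polynomial of 2×2 Sigma:
  det(Sigma - λI) = λ² - trace · λ + det = 0.
  trace = 19 + 16 = 35, det = 19·16 - (6)² = 268.
Step 2 — discriminant:
  Δ = trace² - 4·det = 1225 - 1072 = 153.
Step 3 — eigenvalues:
  λ = (trace ± √Δ)/2 = (35 ± 12.3693)/2,
  λ_1 = 23.6847,  λ_2 = 11.3153.

Step 4 — unit eigenvector for λ_1: solve (Sigma - λ_1 I)v = 0. First row:
  (19 - 23.6847)·v_x + (6)·v_y = 0, i.e. (-4.6847)·v_x + (6)·v_y = 0,
  so v ∝ (b, λ_1 - a) = (6, 4.6847) = u.
  ||u|| = √((6)² + (4.6847)²) = √(57.946) ≈ 7.6122,
  v_1 = u/||u|| ≈ (0.7882, 0.6154) (||v_1|| = 1).

λ_1 = 23.6847,  λ_2 = 11.3153;  v_1 ≈ (0.7882, 0.6154)


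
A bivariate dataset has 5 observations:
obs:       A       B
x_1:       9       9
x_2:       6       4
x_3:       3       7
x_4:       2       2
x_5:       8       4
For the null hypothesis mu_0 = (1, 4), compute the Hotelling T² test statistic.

Step 1 — sample mean vector:
  mean(A) = (9 + 6 + 3 + 2 + 8) / 5 = 28/5 = 5.6
  mean(B) = (9 + 4 + 7 + 2 + 4) / 5 = 26/5 = 5.2
  x̄ = (5.6, 5.2),  deviation x̄ - mu_0 = (5.6, 5.2) - (1, 4) = (4.6, 1.2).

Step 2 — sample covariance matrix, S[i,j] = (1/(n-1)) · Σ_k (x_{k,i} - mean_i) · (x_{k,j} - mean_j), divisor n-1 = 4:
  S[A,A] = ((3.4)·(3.4) + (0.4)·(0.4) + (-2.6)·(-2.6) + (-3.6)·(-3.6) + (2.4)·(2.4)) / 4 = 37.2/4 = 9.3
  S[A,B] = ((3.4)·(3.8) + (0.4)·(-1.2) + (-2.6)·(1.8) + (-3.6)·(-3.2) + (2.4)·(-1.2)) / 4 = 16.4/4 = 4.1
  S[B,B] = ((3.8)·(3.8) + (-1.2)·(-1.2) + (1.8)·(1.8) + (-3.2)·(-3.2) + (-1.2)·(-1.2)) / 4 = 30.8/4 = 7.7
  S = [[9.3, 4.1],
 [4.1, 7.7]].

Step 3 — invert S. det(S) = 9.3·7.7 - (4.1)² = 54.8.
  S^{-1} = (1/det) · [[d, -b], [-b, a]] = [[0.1405, -0.0748],
 [-0.0748, 0.1697]].

Step 4 — quadratic form (x̄ - mu_0)^T · S^{-1} · (x̄ - mu_0):
  S^{-1} · (x̄ - mu_0) = (0.5566, -0.1405),
  (x̄ - mu_0)^T · [...] = (4.6)·(0.5566) + (1.2)·(-0.1405) = 2.3916.

Step 5 — scale by n: T² = 5 · 2.3916 = 11.958.

T² ≈ 11.958


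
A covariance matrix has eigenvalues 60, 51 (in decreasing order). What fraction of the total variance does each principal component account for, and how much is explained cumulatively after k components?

Step 1 — total variance = trace(Sigma) = Σ λ_i = 60 + 51 = 111.

Step 2 — fraction explained by component i = λ_i / Σ λ:
  PC1: 60/111 = 0.5405
  PC2: 51/111 = 0.4595

Step 3 — cumulative fraction after k components = (λ_1 + ... + λ_k) / Σ λ:
  k = 1: 60/111 = 0.5405
  k = 2: (60 + 51)/111 = 111/111 = 1

Summary (fraction, with percent):

explained: PC1 0.5405 (54.05%), PC2 0.4595 (45.95%);  cumulative: 0.5405, 1


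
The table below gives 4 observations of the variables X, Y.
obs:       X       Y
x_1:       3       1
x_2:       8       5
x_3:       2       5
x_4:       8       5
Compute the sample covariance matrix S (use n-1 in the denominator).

Step 1 — column means:
  mean(X) = (3 + 8 + 2 + 8) / 4 = 21/4 = 5.25
  mean(Y) = (1 + 5 + 5 + 5) / 4 = 16/4 = 4

Step 2 — sample covariance S[i,j] = (1/(n-1)) · Σ_k (x_{k,i} - mean_i) · (x_{k,j} - mean_j), with n-1 = 3.
  S[X,X] = ((-2.25)·(-2.25) + (2.75)·(2.75) + (-3.25)·(-3.25) + (2.75)·(2.75)) / 3 = 30.75/3 = 10.25
  S[X,Y] = ((-2.25)·(-3) + (2.75)·(1) + (-3.25)·(1) + (2.75)·(1)) / 3 = 9/3 = 3
  S[Y,Y] = ((-3)·(-3) + (1)·(1) + (1)·(1) + (1)·(1)) / 3 = 12/3 = 4

S is symmetric (S[j,i] = S[i,j]). Assembling:

S = [[10.25, 3],
 [3, 4]]


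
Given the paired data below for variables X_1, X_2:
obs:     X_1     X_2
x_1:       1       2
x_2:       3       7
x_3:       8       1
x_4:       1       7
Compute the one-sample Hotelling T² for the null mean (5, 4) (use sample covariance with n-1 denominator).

Step 1 — sample mean vector:
  mean(X_1) = (1 + 3 + 8 + 1) / 4 = 13/4 = 3.25
  mean(X_2) = (2 + 7 + 1 + 7) / 4 = 17/4 = 4.25
  x̄ = (3.25, 4.25),  deviation x̄ - mu_0 = (3.25, 4.25) - (5, 4) = (-1.75, 0.25).

Step 2 — sample covariance matrix, S[i,j] = (1/(n-1)) · Σ_k (x_{k,i} - mean_i) · (x_{k,j} - mean_j), divisor n-1 = 3:
  S[X_1,X_1] = ((-2.25)·(-2.25) + (-0.25)·(-0.25) + (4.75)·(4.75) + (-2.25)·(-2.25)) / 3 = 32.75/3 = 10.9167
  S[X_1,X_2] = ((-2.25)·(-2.25) + (-0.25)·(2.75) + (4.75)·(-3.25) + (-2.25)·(2.75)) / 3 = -17.25/3 = -5.75
  S[X_2,X_2] = ((-2.25)·(-2.25) + (2.75)·(2.75) + (-3.25)·(-3.25) + (2.75)·(2.75)) / 3 = 30.75/3 = 10.25
  S = [[10.9167, -5.75],
 [-5.75, 10.25]].

Step 3 — invert S. det(S) = 10.9167·10.25 - (-5.75)² = 78.8333.
  S^{-1} = (1/det) · [[d, -b], [-b, a]] = [[0.13, 0.0729],
 [0.0729, 0.1385]].

Step 4 — quadratic form (x̄ - mu_0)^T · S^{-1} · (x̄ - mu_0):
  S^{-1} · (x̄ - mu_0) = (-0.2093, -0.093),
  (x̄ - mu_0)^T · [...] = (-1.75)·(-0.2093) + (0.25)·(-0.093) = 0.343.

Step 5 — scale by n: T² = 4 · 0.343 = 1.3721.

T² ≈ 1.3721


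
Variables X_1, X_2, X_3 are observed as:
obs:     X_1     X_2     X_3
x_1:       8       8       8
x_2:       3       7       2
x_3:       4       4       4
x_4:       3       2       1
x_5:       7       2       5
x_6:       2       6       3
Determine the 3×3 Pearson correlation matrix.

Step 1 — column means:
  mean(X_1) = (8 + 3 + 4 + 3 + 7 + 2) / 6 = 27/6 = 4.5
  mean(X_2) = (8 + 7 + 4 + 2 + 2 + 6) / 6 = 29/6 = 4.8333
  mean(X_3) = (8 + 2 + 4 + 1 + 5 + 3) / 6 = 23/6 = 3.8333

Step 2 — sample variances and covariances s[i,j] = (1/(n-1)) · Σ_k (x_{k,i} - mean_i) · (x_{k,j} - mean_j), with n-1 = 5:
  s[X_1,X_1] = ((3.5)·(3.5) + (-1.5)·(-1.5) + (-0.5)·(-0.5) + (-1.5)·(-1.5) + (2.5)·(2.5) + (-2.5)·(-2.5)) / 5 = 29.5/5 = 5.9
  s[X_1,X_2] = ((3.5)·(3.1667) + (-1.5)·(2.1667) + (-0.5)·(-0.8333) + (-1.5)·(-2.8333) + (2.5)·(-2.8333) + (-2.5)·(1.1667)) / 5 = 2.5/5 = 0.5
  s[X_1,X_3] = ((3.5)·(4.1667) + (-1.5)·(-1.8333) + (-0.5)·(0.1667) + (-1.5)·(-2.8333) + (2.5)·(1.1667) + (-2.5)·(-0.8333)) / 5 = 26.5/5 = 5.3
  s[X_2,X_2] = ((3.1667)·(3.1667) + (2.1667)·(2.1667) + (-0.8333)·(-0.8333) + (-2.8333)·(-2.8333) + (-2.8333)·(-2.8333) + (1.1667)·(1.1667)) / 5 = 32.8333/5 = 6.5667
  s[X_2,X_3] = ((3.1667)·(4.1667) + (2.1667)·(-1.8333) + (-0.8333)·(0.1667) + (-2.8333)·(-2.8333) + (-2.8333)·(1.1667) + (1.1667)·(-0.8333)) / 5 = 12.8333/5 = 2.5667
  s[X_3,X_3] = ((4.1667)·(4.1667) + (-1.8333)·(-1.8333) + (0.1667)·(0.1667) + (-2.8333)·(-2.8333) + (1.1667)·(1.1667) + (-0.8333)·(-0.8333)) / 5 = 30.8333/5 = 6.1667
  Sample standard deviations s_i = √(s[i,i]):
  s(X_1) = √(5.9) = 2.429
  s(X_2) = √(6.5667) = 2.5626
  s(X_3) = √(6.1667) = 2.4833

Step 3 — r_{ij} = s_{ij} / (s_i · s_j):
  r[X_1,X_1] = 1 (diagonal).
  r[X_1,X_2] = 0.5 / (2.429 · 2.5626) = 0.5 / 6.2244 = 0.0803
  r[X_1,X_3] = 5.3 / (2.429 · 2.4833) = 5.3 / 6.0319 = 0.8787
  r[X_2,X_2] = 1 (diagonal).
  r[X_2,X_3] = 2.5667 / (2.5626 · 2.4833) = 2.5667 / 6.3635 = 0.4033
  r[X_3,X_3] = 1 (diagonal).

R is symmetric with unit diagonal. Assembling:

R = [[1, 0.0803, 0.8787],
 [0.0803, 1, 0.4033],
 [0.8787, 0.4033, 1]]


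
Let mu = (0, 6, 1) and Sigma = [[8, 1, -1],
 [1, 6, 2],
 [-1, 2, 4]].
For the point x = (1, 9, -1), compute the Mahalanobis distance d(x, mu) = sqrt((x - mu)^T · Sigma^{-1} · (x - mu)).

Step 1 — centre the observation: (x - mu) = (1, 3, -2).

Step 2 — invert Sigma (cofactor / det for 3×3, or solve directly):
  Sigma^{-1} = [[0.137, -0.0411, 0.0548],
 [-0.0411, 0.2123, -0.1164],
 [0.0548, -0.1164, 0.3219]].

Step 3 — form the quadratic (x - mu)^T · Sigma^{-1} · (x - mu):
  Sigma^{-1} · (x - mu) = (-0.0959, 0.8288, -0.9384).
  (x - mu)^T · [Sigma^{-1} · (x - mu)] = (1)·(-0.0959) + (3)·(0.8288) + (-2)·(-0.9384) = 4.2671.

Step 4 — take square root: d = √(4.2671) ≈ 2.0657.

d(x, mu) = √(4.2671) ≈ 2.0657


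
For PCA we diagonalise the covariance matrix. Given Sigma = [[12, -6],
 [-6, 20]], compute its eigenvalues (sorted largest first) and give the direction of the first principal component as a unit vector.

Step 1 — characteristic polynomial of 2×2 Sigma:
  det(Sigma - λI) = λ² - trace · λ + det = 0.
  trace = 12 + 20 = 32, det = 12·20 - (-6)² = 204.
Step 2 — discriminant:
  Δ = trace² - 4·det = 1024 - 816 = 208.
Step 3 — eigenvalues:
  λ = (trace ± √Δ)/2 = (32 ± 14.4222)/2,
  λ_1 = 23.2111,  λ_2 = 8.7889.

Step 4 — unit eigenvector for λ_1: solve (Sigma - λ_1 I)v = 0. First row:
  (12 - 23.2111)·v_x + (-6)·v_y = 0, i.e. (-11.2111)·v_x + (-6)·v_y = 0,
  so v ∝ (b, λ_1 - a) = (-6, 11.2111); multiply by -1 so the first entry is positive: u = (6, -11.2111).
  ||u|| = √((6)² + (-11.2111)²) = √(161.6888) ≈ 12.7157,
  v_1 = u/||u|| ≈ (0.4719, -0.8817) (||v_1|| = 1).

λ_1 = 23.2111,  λ_2 = 8.7889;  v_1 ≈ (0.4719, -0.8817)


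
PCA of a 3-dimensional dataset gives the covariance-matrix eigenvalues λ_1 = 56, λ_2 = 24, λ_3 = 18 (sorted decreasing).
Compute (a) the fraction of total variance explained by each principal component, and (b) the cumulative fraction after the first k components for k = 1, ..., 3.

Step 1 — total variance = trace(Sigma) = Σ λ_i = 56 + 24 + 18 = 98.

Step 2 — fraction explained by component i = λ_i / Σ λ:
  PC1: 56/98 = 0.5714
  PC2: 24/98 = 0.2449
  PC3: 18/98 = 0.1837

Step 3 — cumulative fraction after k components = (λ_1 + ... + λ_k) / Σ λ:
  k = 1: 56/98 = 0.5714
  k = 2: (56 + 24)/98 = 80/98 = 0.8163
  k = 3: (56 + 24 + 18)/98 = 98/98 = 1

Summary (fraction, with percent):

explained: PC1 0.5714 (57.14%), PC2 0.2449 (24.49%), PC3 0.1837 (18.37%);  cumulative: 0.5714, 0.8163, 1


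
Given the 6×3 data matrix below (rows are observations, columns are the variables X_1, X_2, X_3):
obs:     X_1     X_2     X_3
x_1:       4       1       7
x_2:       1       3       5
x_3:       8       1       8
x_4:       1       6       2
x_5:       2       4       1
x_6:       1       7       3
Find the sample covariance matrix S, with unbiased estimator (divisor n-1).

Step 1 — column means:
  mean(X_1) = (4 + 1 + 8 + 1 + 2 + 1) / 6 = 17/6 = 2.8333
  mean(X_2) = (1 + 3 + 1 + 6 + 4 + 7) / 6 = 22/6 = 3.6667
  mean(X_3) = (7 + 5 + 8 + 2 + 1 + 3) / 6 = 26/6 = 4.3333

Step 2 — sample covariance S[i,j] = (1/(n-1)) · Σ_k (x_{k,i} - mean_i) · (x_{k,j} - mean_j), with n-1 = 5.
  S[X_1,X_1] = ((1.1667)·(1.1667) + (-1.8333)·(-1.8333) + (5.1667)·(5.1667) + (-1.8333)·(-1.8333) + (-0.8333)·(-0.8333) + (-1.8333)·(-1.8333)) / 5 = 38.8333/5 = 7.7667
  S[X_1,X_2] = ((1.1667)·(-2.6667) + (-1.8333)·(-0.6667) + (5.1667)·(-2.6667) + (-1.8333)·(2.3333) + (-0.8333)·(0.3333) + (-1.8333)·(3.3333)) / 5 = -26.3333/5 = -5.2667
  S[X_1,X_3] = ((1.1667)·(2.6667) + (-1.8333)·(0.6667) + (5.1667)·(3.6667) + (-1.8333)·(-2.3333) + (-0.8333)·(-3.3333) + (-1.8333)·(-1.3333)) / 5 = 30.3333/5 = 6.0667
  S[X_2,X_2] = ((-2.6667)·(-2.6667) + (-0.6667)·(-0.6667) + (-2.6667)·(-2.6667) + (2.3333)·(2.3333) + (0.3333)·(0.3333) + (3.3333)·(3.3333)) / 5 = 31.3333/5 = 6.2667
  S[X_2,X_3] = ((-2.6667)·(2.6667) + (-0.6667)·(0.6667) + (-2.6667)·(3.6667) + (2.3333)·(-2.3333) + (0.3333)·(-3.3333) + (3.3333)·(-1.3333)) / 5 = -28.3333/5 = -5.6667
  S[X_3,X_3] = ((2.6667)·(2.6667) + (0.6667)·(0.6667) + (3.6667)·(3.6667) + (-2.3333)·(-2.3333) + (-3.3333)·(-3.3333) + (-1.3333)·(-1.3333)) / 5 = 39.3333/5 = 7.8667

S is symmetric (S[j,i] = S[i,j]). Assembling:

S = [[7.7667, -5.2667, 6.0667],
 [-5.2667, 6.2667, -5.6667],
 [6.0667, -5.6667, 7.8667]]


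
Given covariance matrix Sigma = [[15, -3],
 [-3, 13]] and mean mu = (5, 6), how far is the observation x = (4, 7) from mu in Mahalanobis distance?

Step 1 — centre the observation: (x - mu) = (-1, 1).

Step 2 — invert Sigma. det(Sigma) = 15·13 - (-3)² = 186.
  Sigma^{-1} = (1/det) · [[d, -b], [-b, a]] = [[0.0699, 0.0161],
 [0.0161, 0.0806]].

Step 3 — form the quadratic (x - mu)^T · Sigma^{-1} · (x - mu):
  Sigma^{-1} · (x - mu) = (-0.0538, 0.0645).
  (x - mu)^T · [Sigma^{-1} · (x - mu)] = (-1)·(-0.0538) + (1)·(0.0645) = 0.1183.

Step 4 — take square root: d = √(0.1183) ≈ 0.3439.

d(x, mu) = √(0.1183) ≈ 0.3439


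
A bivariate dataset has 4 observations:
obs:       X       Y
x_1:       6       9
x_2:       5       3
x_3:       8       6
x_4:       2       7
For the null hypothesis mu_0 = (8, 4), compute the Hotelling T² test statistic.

Step 1 — sample mean vector:
  mean(X) = (6 + 5 + 8 + 2) / 4 = 21/4 = 5.25
  mean(Y) = (9 + 3 + 6 + 7) / 4 = 25/4 = 6.25
  x̄ = (5.25, 6.25),  deviation x̄ - mu_0 = (5.25, 6.25) - (8, 4) = (-2.75, 2.25).

Step 2 — sample covariance matrix, S[i,j] = (1/(n-1)) · Σ_k (x_{k,i} - mean_i) · (x_{k,j} - mean_j), divisor n-1 = 3:
  S[X,X] = ((0.75)·(0.75) + (-0.25)·(-0.25) + (2.75)·(2.75) + (-3.25)·(-3.25)) / 3 = 18.75/3 = 6.25
  S[X,Y] = ((0.75)·(2.75) + (-0.25)·(-3.25) + (2.75)·(-0.25) + (-3.25)·(0.75)) / 3 = -0.25/3 = -0.0833
  S[Y,Y] = ((2.75)·(2.75) + (-3.25)·(-3.25) + (-0.25)·(-0.25) + (0.75)·(0.75)) / 3 = 18.75/3 = 6.25
  S = [[6.25, -0.0833],
 [-0.0833, 6.25]].

Step 3 — invert S. det(S) = 6.25·6.25 - (-0.0833)² = 39.0556.
  S^{-1} = (1/det) · [[d, -b], [-b, a]] = [[0.16, 0.0021],
 [0.0021, 0.16]].

Step 4 — quadratic form (x̄ - mu_0)^T · S^{-1} · (x̄ - mu_0):
  S^{-1} · (x̄ - mu_0) = (-0.4353, 0.3542),
  (x̄ - mu_0)^T · [...] = (-2.75)·(-0.4353) + (2.25)·(0.3542) = 1.994.

Step 5 — scale by n: T² = 4 · 1.994 = 7.9758.

T² ≈ 7.9758


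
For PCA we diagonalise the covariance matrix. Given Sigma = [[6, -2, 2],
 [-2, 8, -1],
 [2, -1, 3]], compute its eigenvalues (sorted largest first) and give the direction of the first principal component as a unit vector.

Step 1 — characteristic polynomial p(λ) = det(λI - Sigma) = λ³ - tr·λ² + c_1·λ - det, where tr = trace, c_1 = sum of the principal 2×2 minors, det = det(Sigma):
  tr = 6 + 8 + 3 = 17,
  c_1 = (6·8 - (-2)²) + (6·3 - (2)²) + (8·3 - (-1)²) = 44 + 14 + 23 = 81,
  det = 6·(8·3 - (-1)²) - (-2)·((-2)·3 - (-1)·(2)) + (2)·((-2)·(-1) - 8·(2)) = 6·(23) - (-2)·(-4) + (2)·(-14) = 102.
  So p(λ) = λ³ - 17λ² + 81λ - 102.
Step 2 — look for an integer root (rational root theorem: any rational root is an integer divisor of 102). Testing λ = 2:
  p(2) = 8 - 68 + 162 - 102 = 0  ✓
  Dividing out (λ - 2): p(λ) = (λ - 2)(λ² - 15λ + 51).
Step 3 — remaining eigenvalues from the quadratic λ² - 15λ + 51 = 0:
  Δ = 15² - 4·51 = 225 - 204 = 21,  λ = (15 ± √21)/2 = (15 ± 4.5826)/2 ≈ 9.7913 or 5.2087.
  Sorted: λ_1 = 9.7913,  λ_2 = 5.2087,  λ_3 = 2  (check: sum = 17 = tr ✓).

Step 4 — unit eigenvector for λ_1 ≈ 9.7913: v spans the null space of (Sigma - λ_1 I), whose rows are
  r_1 = (-3.7913, -2, 2),  r_2 = (-2, -1.7913, -1),  r_3 = (2, -1, -6.7913).
  v is orthogonal to every row, so take v ∝ r_1 × r_2 = ((-2)·(-1) - (2)·(-1.7913), (2)·(-2) - (-3.7913)·(-1), (-3.7913)·(-1.7913) - (-2)·(-2)) ≈ (5.5826, -7.7913, 2.7913).
  Let u = (5.5826, -7.7913, 2.7913).
  ||u|| = √((5.5826)² + (-7.7913)² + (2.7913)²) = √(99.6606) ≈ 9.983,  v_1 = u/||u|| ≈ (0.5592, -0.7805, 0.2796) (||v_1|| = 1).

λ_1 = 9.7913,  λ_2 = 5.2087,  λ_3 = 2;  v_1 ≈ (0.5592, -0.7805, 0.2796)


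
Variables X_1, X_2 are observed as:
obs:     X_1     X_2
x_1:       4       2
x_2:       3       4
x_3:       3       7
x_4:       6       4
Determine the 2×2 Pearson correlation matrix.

Step 1 — column means:
  mean(X_1) = (4 + 3 + 3 + 6) / 4 = 16/4 = 4
  mean(X_2) = (2 + 4 + 7 + 4) / 4 = 17/4 = 4.25

Step 2 — sample variances and covariances s[i,j] = (1/(n-1)) · Σ_k (x_{k,i} - mean_i) · (x_{k,j} - mean_j), with n-1 = 3:
  s[X_1,X_1] = ((0)·(0) + (-1)·(-1) + (-1)·(-1) + (2)·(2)) / 3 = 6/3 = 2
  s[X_1,X_2] = ((0)·(-2.25) + (-1)·(-0.25) + (-1)·(2.75) + (2)·(-0.25)) / 3 = -3/3 = -1
  s[X_2,X_2] = ((-2.25)·(-2.25) + (-0.25)·(-0.25) + (2.75)·(2.75) + (-0.25)·(-0.25)) / 3 = 12.75/3 = 4.25
  Sample standard deviations s_i = √(s[i,i]):
  s(X_1) = √(2) = 1.4142
  s(X_2) = √(4.25) = 2.0616

Step 3 — r_{ij} = s_{ij} / (s_i · s_j):
  r[X_1,X_1] = 1 (diagonal).
  r[X_1,X_2] = -1 / (1.4142 · 2.0616) = -1 / 2.9155 = -0.343
  r[X_2,X_2] = 1 (diagonal).

R is symmetric with unit diagonal. Assembling:

R = [[1, -0.343],
 [-0.343, 1]]


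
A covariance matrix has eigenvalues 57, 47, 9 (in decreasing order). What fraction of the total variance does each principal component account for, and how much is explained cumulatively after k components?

Step 1 — total variance = trace(Sigma) = Σ λ_i = 57 + 47 + 9 = 113.

Step 2 — fraction explained by component i = λ_i / Σ λ:
  PC1: 57/113 = 0.5044
  PC2: 47/113 = 0.4159
  PC3: 9/113 = 0.0796

Step 3 — cumulative fraction after k components = (λ_1 + ... + λ_k) / Σ λ:
  k = 1: 57/113 = 0.5044
  k = 2: (57 + 47)/113 = 104/113 = 0.9204
  k = 3: (57 + 47 + 9)/113 = 113/113 = 1

Summary (fraction, with percent):

explained: PC1 0.5044 (50.44%), PC2 0.4159 (41.59%), PC3 0.0796 (7.96%);  cumulative: 0.5044, 0.9204, 1


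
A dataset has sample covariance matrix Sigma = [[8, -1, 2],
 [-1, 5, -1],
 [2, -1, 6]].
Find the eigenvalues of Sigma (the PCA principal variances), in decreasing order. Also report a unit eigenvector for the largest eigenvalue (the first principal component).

Step 1 — characteristic polynomial p(λ) = det(λI - Sigma) = λ³ - tr·λ² + c_1·λ - det, where tr = trace, c_1 = sum of the principal 2×2 minors, det = det(Sigma):
  tr = 8 + 5 + 6 = 19,
  c_1 = (8·5 - (-1)²) + (8·6 - (2)²) + (5·6 - (-1)²) = 39 + 44 + 29 = 112,
  det = 8·(5·6 - (-1)²) - (-1)·((-1)·6 - (-1)·(2)) + (2)·((-1)·(-1) - 5·(2)) = 8·(29) - (-1)·(-4) + (2)·(-9) = 210.
  So p(λ) = λ³ - 19λ² + 112λ - 210.
Step 2 — look for an integer root (rational root theorem: any rational root is an integer divisor of 210). Testing λ = 5:
  p(5) = 125 - 475 + 560 - 210 = 0  ✓
  Dividing out (λ - 5): p(λ) = (λ - 5)(λ² - 14λ + 42).
Step 3 — remaining eigenvalues from the quadratic λ² - 14λ + 42 = 0:
  Δ = 14² - 4·42 = 196 - 168 = 28,  λ = (14 ± √28)/2 = (14 ± 5.2915)/2 ≈ 9.6458 or 4.3542.
  Sorted: λ_1 = 9.6458,  λ_2 = 5,  λ_3 = 4.3542  (check: sum = 19 = tr ✓).

Step 4 — unit eigenvector for λ_1 ≈ 9.6458: v spans the null space of (Sigma - λ_1 I), whose rows are
  r_1 = (-1.6458, -1, 2),  r_2 = (-1, -4.6458, -1),  r_3 = (2, -1, -3.6458).
  v is orthogonal to every row, so take v ∝ r_1 × r_2 = ((-1)·(-1) - (2)·(-4.6458), (2)·(-1) - (-1.6458)·(-1), (-1.6458)·(-4.6458) - (-1)·(-1)) ≈ (10.2915, -3.6458, 6.6458).
  Let u = (10.2915, -3.6458, 6.6458).
  ||u|| = √((10.2915)² + (-3.6458)² + (6.6458)²) = √(163.3725) ≈ 12.7817,  v_1 = u/||u|| ≈ (0.8052, -0.2852, 0.5199) (||v_1|| = 1).

λ_1 = 9.6458,  λ_2 = 5,  λ_3 = 4.3542;  v_1 ≈ (0.8052, -0.2852, 0.5199)


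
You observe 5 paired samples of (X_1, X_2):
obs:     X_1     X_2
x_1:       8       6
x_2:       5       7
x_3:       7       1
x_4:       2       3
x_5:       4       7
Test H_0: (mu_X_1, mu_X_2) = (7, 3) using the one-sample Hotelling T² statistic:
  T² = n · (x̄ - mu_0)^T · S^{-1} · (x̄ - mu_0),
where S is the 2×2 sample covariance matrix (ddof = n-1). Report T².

Step 1 — sample mean vector:
  mean(X_1) = (8 + 5 + 7 + 2 + 4) / 5 = 26/5 = 5.2
  mean(X_2) = (6 + 7 + 1 + 3 + 7) / 5 = 24/5 = 4.8
  x̄ = (5.2, 4.8),  deviation x̄ - mu_0 = (5.2, 4.8) - (7, 3) = (-1.8, 1.8).

Step 2 — sample covariance matrix, S[i,j] = (1/(n-1)) · Σ_k (x_{k,i} - mean_i) · (x_{k,j} - mean_j), divisor n-1 = 4:
  S[X_1,X_1] = ((2.8)·(2.8) + (-0.2)·(-0.2) + (1.8)·(1.8) + (-3.2)·(-3.2) + (-1.2)·(-1.2)) / 4 = 22.8/4 = 5.7
  S[X_1,X_2] = ((2.8)·(1.2) + (-0.2)·(2.2) + (1.8)·(-3.8) + (-3.2)·(-1.8) + (-1.2)·(2.2)) / 4 = -0.8/4 = -0.2
  S[X_2,X_2] = ((1.2)·(1.2) + (2.2)·(2.2) + (-3.8)·(-3.8) + (-1.8)·(-1.8) + (2.2)·(2.2)) / 4 = 28.8/4 = 7.2
  S = [[5.7, -0.2],
 [-0.2, 7.2]].

Step 3 — invert S. det(S) = 5.7·7.2 - (-0.2)² = 41.
  S^{-1} = (1/det) · [[d, -b], [-b, a]] = [[0.1756, 0.0049],
 [0.0049, 0.139]].

Step 4 — quadratic form (x̄ - mu_0)^T · S^{-1} · (x̄ - mu_0):
  S^{-1} · (x̄ - mu_0) = (-0.3073, 0.2415),
  (x̄ - mu_0)^T · [...] = (-1.8)·(-0.3073) + (1.8)·(0.2415) = 0.9878.

Step 5 — scale by n: T² = 5 · 0.9878 = 4.939.

T² ≈ 4.939


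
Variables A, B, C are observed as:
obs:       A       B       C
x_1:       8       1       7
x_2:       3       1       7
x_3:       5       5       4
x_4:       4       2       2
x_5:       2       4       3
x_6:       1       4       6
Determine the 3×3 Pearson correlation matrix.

Step 1 — column means:
  mean(A) = (8 + 3 + 5 + 4 + 2 + 1) / 6 = 23/6 = 3.8333
  mean(B) = (1 + 1 + 5 + 2 + 4 + 4) / 6 = 17/6 = 2.8333
  mean(C) = (7 + 7 + 4 + 2 + 3 + 6) / 6 = 29/6 = 4.8333

Step 2 — sample variances and covariances s[i,j] = (1/(n-1)) · Σ_k (x_{k,i} - mean_i) · (x_{k,j} - mean_j), with n-1 = 5:
  s[A,A] = ((4.1667)·(4.1667) + (-0.8333)·(-0.8333) + (1.1667)·(1.1667) + (0.1667)·(0.1667) + (-1.8333)·(-1.8333) + (-2.8333)·(-2.8333)) / 5 = 30.8333/5 = 6.1667
  s[A,B] = ((4.1667)·(-1.8333) + (-0.8333)·(-1.8333) + (1.1667)·(2.1667) + (0.1667)·(-0.8333) + (-1.8333)·(1.1667) + (-2.8333)·(1.1667)) / 5 = -9.1667/5 = -1.8333
  s[A,C] = ((4.1667)·(2.1667) + (-0.8333)·(2.1667) + (1.1667)·(-0.8333) + (0.1667)·(-2.8333) + (-1.8333)·(-1.8333) + (-2.8333)·(1.1667)) / 5 = 5.8333/5 = 1.1667
  s[B,B] = ((-1.8333)·(-1.8333) + (-1.8333)·(-1.8333) + (2.1667)·(2.1667) + (-0.8333)·(-0.8333) + (1.1667)·(1.1667) + (1.1667)·(1.1667)) / 5 = 14.8333/5 = 2.9667
  s[B,C] = ((-1.8333)·(2.1667) + (-1.8333)·(2.1667) + (2.1667)·(-0.8333) + (-0.8333)·(-2.8333) + (1.1667)·(-1.8333) + (1.1667)·(1.1667)) / 5 = -8.1667/5 = -1.6333
  s[C,C] = ((2.1667)·(2.1667) + (2.1667)·(2.1667) + (-0.8333)·(-0.8333) + (-2.8333)·(-2.8333) + (-1.8333)·(-1.8333) + (1.1667)·(1.1667)) / 5 = 22.8333/5 = 4.5667
  Sample standard deviations s_i = √(s[i,i]):
  s(A) = √(6.1667) = 2.4833
  s(B) = √(2.9667) = 1.7224
  s(C) = √(4.5667) = 2.137

Step 3 — r_{ij} = s_{ij} / (s_i · s_j):
  r[A,A] = 1 (diagonal).
  r[A,B] = -1.8333 / (2.4833 · 1.7224) = -1.8333 / 4.2772 = -0.4286
  r[A,C] = 1.1667 / (2.4833 · 2.137) = 1.1667 / 5.3067 = 0.2198
  r[B,B] = 1 (diagonal).
  r[B,C] = -1.6333 / (1.7224 · 2.137) = -1.6333 / 3.6807 = -0.4438
  r[C,C] = 1 (diagonal).

R is symmetric with unit diagonal. Assembling:

R = [[1, -0.4286, 0.2198],
 [-0.4286, 1, -0.4438],
 [0.2198, -0.4438, 1]]


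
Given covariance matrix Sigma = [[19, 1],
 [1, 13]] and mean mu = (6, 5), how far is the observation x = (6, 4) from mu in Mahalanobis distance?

Step 1 — centre the observation: (x - mu) = (0, -1).

Step 2 — invert Sigma. det(Sigma) = 19·13 - (1)² = 246.
  Sigma^{-1} = (1/det) · [[d, -b], [-b, a]] = [[0.0528, -0.0041],
 [-0.0041, 0.0772]].

Step 3 — form the quadratic (x - mu)^T · Sigma^{-1} · (x - mu):
  Sigma^{-1} · (x - mu) = (0.0041, -0.0772).
  (x - mu)^T · [Sigma^{-1} · (x - mu)] = (0)·(0.0041) + (-1)·(-0.0772) = 0.0772.

Step 4 — take square root: d = √(0.0772) ≈ 0.2779.

d(x, mu) = √(0.0772) ≈ 0.2779


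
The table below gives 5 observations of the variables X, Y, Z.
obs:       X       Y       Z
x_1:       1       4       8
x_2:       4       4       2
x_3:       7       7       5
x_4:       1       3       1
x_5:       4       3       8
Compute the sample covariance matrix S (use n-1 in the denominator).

Step 1 — column means:
  mean(X) = (1 + 4 + 7 + 1 + 4) / 5 = 17/5 = 3.4
  mean(Y) = (4 + 4 + 7 + 3 + 3) / 5 = 21/5 = 4.2
  mean(Z) = (8 + 2 + 5 + 1 + 8) / 5 = 24/5 = 4.8

Step 2 — sample covariance S[i,j] = (1/(n-1)) · Σ_k (x_{k,i} - mean_i) · (x_{k,j} - mean_j), with n-1 = 4.
  S[X,X] = ((-2.4)·(-2.4) + (0.6)·(0.6) + (3.6)·(3.6) + (-2.4)·(-2.4) + (0.6)·(0.6)) / 4 = 25.2/4 = 6.3
  S[X,Y] = ((-2.4)·(-0.2) + (0.6)·(-0.2) + (3.6)·(2.8) + (-2.4)·(-1.2) + (0.6)·(-1.2)) / 4 = 12.6/4 = 3.15
  S[X,Z] = ((-2.4)·(3.2) + (0.6)·(-2.8) + (3.6)·(0.2) + (-2.4)·(-3.8) + (0.6)·(3.2)) / 4 = 2.4/4 = 0.6
  S[Y,Y] = ((-0.2)·(-0.2) + (-0.2)·(-0.2) + (2.8)·(2.8) + (-1.2)·(-1.2) + (-1.2)·(-1.2)) / 4 = 10.8/4 = 2.7
  S[Y,Z] = ((-0.2)·(3.2) + (-0.2)·(-2.8) + (2.8)·(0.2) + (-1.2)·(-3.8) + (-1.2)·(3.2)) / 4 = 1.2/4 = 0.3
  S[Z,Z] = ((3.2)·(3.2) + (-2.8)·(-2.8) + (0.2)·(0.2) + (-3.8)·(-3.8) + (3.2)·(3.2)) / 4 = 42.8/4 = 10.7

S is symmetric (S[j,i] = S[i,j]). Assembling:

S = [[6.3, 3.15, 0.6],
 [3.15, 2.7, 0.3],
 [0.6, 0.3, 10.7]]


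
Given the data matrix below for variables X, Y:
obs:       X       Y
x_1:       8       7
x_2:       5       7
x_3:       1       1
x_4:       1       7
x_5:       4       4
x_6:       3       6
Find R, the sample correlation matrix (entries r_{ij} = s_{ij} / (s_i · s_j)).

Step 1 — column means:
  mean(X) = (8 + 5 + 1 + 1 + 4 + 3) / 6 = 22/6 = 3.6667
  mean(Y) = (7 + 7 + 1 + 7 + 4 + 6) / 6 = 32/6 = 5.3333

Step 2 — sample variances and covariances s[i,j] = (1/(n-1)) · Σ_k (x_{k,i} - mean_i) · (x_{k,j} - mean_j), with n-1 = 5:
  s[X,X] = ((4.3333)·(4.3333) + (1.3333)·(1.3333) + (-2.6667)·(-2.6667) + (-2.6667)·(-2.6667) + (0.3333)·(0.3333) + (-0.6667)·(-0.6667)) / 5 = 35.3333/5 = 7.0667
  s[X,Y] = ((4.3333)·(1.6667) + (1.3333)·(1.6667) + (-2.6667)·(-4.3333) + (-2.6667)·(1.6667) + (0.3333)·(-1.3333) + (-0.6667)·(0.6667)) / 5 = 15.6667/5 = 3.1333
  s[Y,Y] = ((1.6667)·(1.6667) + (1.6667)·(1.6667) + (-4.3333)·(-4.3333) + (1.6667)·(1.6667) + (-1.3333)·(-1.3333) + (0.6667)·(0.6667)) / 5 = 29.3333/5 = 5.8667
  Sample standard deviations s_i = √(s[i,i]):
  s(X) = √(7.0667) = 2.6583
  s(Y) = √(5.8667) = 2.4221

Step 3 — r_{ij} = s_{ij} / (s_i · s_j):
  r[X,X] = 1 (diagonal).
  r[X,Y] = 3.1333 / (2.6583 · 2.4221) = 3.1333 / 6.4388 = 0.4866
  r[Y,Y] = 1 (diagonal).

R is symmetric with unit diagonal. Assembling:

R = [[1, 0.4866],
 [0.4866, 1]]


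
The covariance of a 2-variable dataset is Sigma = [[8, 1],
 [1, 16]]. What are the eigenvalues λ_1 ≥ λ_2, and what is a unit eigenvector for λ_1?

Step 1 — characteristic polynomial of 2×2 Sigma:
  det(Sigma - λI) = λ² - trace · λ + det = 0.
  trace = 8 + 16 = 24, det = 8·16 - (1)² = 127.
Step 2 — discriminant:
  Δ = trace² - 4·det = 576 - 508 = 68.
Step 3 — eigenvalues:
  λ = (trace ± √Δ)/2 = (24 ± 8.2462)/2,
  λ_1 = 16.1231,  λ_2 = 7.8769.

Step 4 — unit eigenvector for λ_1: solve (Sigma - λ_1 I)v = 0. First row:
  (8 - 16.1231)·v_x + (1)·v_y = 0, i.e. (-8.1231)·v_x + (1)·v_y = 0,
  so v ∝ (b, λ_1 - a) = (1, 8.1231) = u.
  ||u|| = √((1)² + (8.1231)²) = √(66.9848) ≈ 8.1844,
  v_1 = u/||u|| ≈ (0.1222, 0.9925) (||v_1|| = 1).

λ_1 = 16.1231,  λ_2 = 7.8769;  v_1 ≈ (0.1222, 0.9925)


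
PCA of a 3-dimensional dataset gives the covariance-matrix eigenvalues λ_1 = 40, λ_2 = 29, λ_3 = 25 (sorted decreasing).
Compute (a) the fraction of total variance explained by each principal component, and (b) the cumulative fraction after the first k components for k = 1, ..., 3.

Step 1 — total variance = trace(Sigma) = Σ λ_i = 40 + 29 + 25 = 94.

Step 2 — fraction explained by component i = λ_i / Σ λ:
  PC1: 40/94 = 0.4255
  PC2: 29/94 = 0.3085
  PC3: 25/94 = 0.266

Step 3 — cumulative fraction after k components = (λ_1 + ... + λ_k) / Σ λ:
  k = 1: 40/94 = 0.4255
  k = 2: (40 + 29)/94 = 69/94 = 0.734
  k = 3: (40 + 29 + 25)/94 = 94/94 = 1

Summary (fraction, with percent):

explained: PC1 0.4255 (42.55%), PC2 0.3085 (30.85%), PC3 0.266 (26.6%);  cumulative: 0.4255, 0.734, 1


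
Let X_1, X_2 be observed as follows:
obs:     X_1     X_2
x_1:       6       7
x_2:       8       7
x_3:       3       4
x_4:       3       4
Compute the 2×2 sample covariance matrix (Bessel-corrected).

Step 1 — column means:
  mean(X_1) = (6 + 8 + 3 + 3) / 4 = 20/4 = 5
  mean(X_2) = (7 + 7 + 4 + 4) / 4 = 22/4 = 5.5

Step 2 — sample covariance S[i,j] = (1/(n-1)) · Σ_k (x_{k,i} - mean_i) · (x_{k,j} - mean_j), with n-1 = 3.
  S[X_1,X_1] = ((1)·(1) + (3)·(3) + (-2)·(-2) + (-2)·(-2)) / 3 = 18/3 = 6
  S[X_1,X_2] = ((1)·(1.5) + (3)·(1.5) + (-2)·(-1.5) + (-2)·(-1.5)) / 3 = 12/3 = 4
  S[X_2,X_2] = ((1.5)·(1.5) + (1.5)·(1.5) + (-1.5)·(-1.5) + (-1.5)·(-1.5)) / 3 = 9/3 = 3

S is symmetric (S[j,i] = S[i,j]). Assembling:

S = [[6, 4],
 [4, 3]]


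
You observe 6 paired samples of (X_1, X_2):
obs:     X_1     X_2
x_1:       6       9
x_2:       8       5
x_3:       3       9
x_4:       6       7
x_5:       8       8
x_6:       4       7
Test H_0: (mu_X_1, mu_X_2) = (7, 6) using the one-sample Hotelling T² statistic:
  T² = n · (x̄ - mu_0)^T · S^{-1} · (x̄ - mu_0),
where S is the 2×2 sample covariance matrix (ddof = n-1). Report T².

Step 1 — sample mean vector:
  mean(X_1) = (6 + 8 + 3 + 6 + 8 + 4) / 6 = 35/6 = 5.8333
  mean(X_2) = (9 + 5 + 9 + 7 + 8 + 7) / 6 = 45/6 = 7.5
  x̄ = (5.8333, 7.5),  deviation x̄ - mu_0 = (5.8333, 7.5) - (7, 6) = (-1.1667, 1.5).

Step 2 — sample covariance matrix, S[i,j] = (1/(n-1)) · Σ_k (x_{k,i} - mean_i) · (x_{k,j} - mean_j), divisor n-1 = 5:
  S[X_1,X_1] = ((0.1667)·(0.1667) + (2.1667)·(2.1667) + (-2.8333)·(-2.8333) + (0.1667)·(0.1667) + (2.1667)·(2.1667) + (-1.8333)·(-1.8333)) / 5 = 20.8333/5 = 4.1667
  S[X_1,X_2] = ((0.1667)·(1.5) + (2.1667)·(-2.5) + (-2.8333)·(1.5) + (0.1667)·(-0.5) + (2.1667)·(0.5) + (-1.8333)·(-0.5)) / 5 = -7.5/5 = -1.5
  S[X_2,X_2] = ((1.5)·(1.5) + (-2.5)·(-2.5) + (1.5)·(1.5) + (-0.5)·(-0.5) + (0.5)·(0.5) + (-0.5)·(-0.5)) / 5 = 11.5/5 = 2.3
  S = [[4.1667, -1.5],
 [-1.5, 2.3]].

Step 3 — invert S. det(S) = 4.1667·2.3 - (-1.5)² = 7.3333.
  S^{-1} = (1/det) · [[d, -b], [-b, a]] = [[0.3136, 0.2045],
 [0.2045, 0.5682]].

Step 4 — quadratic form (x̄ - mu_0)^T · S^{-1} · (x̄ - mu_0):
  S^{-1} · (x̄ - mu_0) = (-0.0591, 0.6136),
  (x̄ - mu_0)^T · [...] = (-1.1667)·(-0.0591) + (1.5)·(0.6136) = 0.9894.

Step 5 — scale by n: T² = 6 · 0.9894 = 5.9364.

T² ≈ 5.9364


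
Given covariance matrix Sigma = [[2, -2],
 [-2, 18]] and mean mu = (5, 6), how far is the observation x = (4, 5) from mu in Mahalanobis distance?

Step 1 — centre the observation: (x - mu) = (-1, -1).

Step 2 — invert Sigma. det(Sigma) = 2·18 - (-2)² = 32.
  Sigma^{-1} = (1/det) · [[d, -b], [-b, a]] = [[0.5625, 0.0625],
 [0.0625, 0.0625]].

Step 3 — form the quadratic (x - mu)^T · Sigma^{-1} · (x - mu):
  Sigma^{-1} · (x - mu) = (-0.625, -0.125).
  (x - mu)^T · [Sigma^{-1} · (x - mu)] = (-1)·(-0.625) + (-1)·(-0.125) = 0.75.

Step 4 — take square root: d = √(0.75) ≈ 0.866.

d(x, mu) = √(0.75) ≈ 0.866


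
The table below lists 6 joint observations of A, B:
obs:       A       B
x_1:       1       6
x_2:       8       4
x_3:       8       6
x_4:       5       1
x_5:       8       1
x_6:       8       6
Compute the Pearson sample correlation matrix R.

Step 1 — column means:
  mean(A) = (1 + 8 + 8 + 5 + 8 + 8) / 6 = 38/6 = 6.3333
  mean(B) = (6 + 4 + 6 + 1 + 1 + 6) / 6 = 24/6 = 4

Step 2 — sample variances and covariances s[i,j] = (1/(n-1)) · Σ_k (x_{k,i} - mean_i) · (x_{k,j} - mean_j), with n-1 = 5:
  s[A,A] = ((-5.3333)·(-5.3333) + (1.6667)·(1.6667) + (1.6667)·(1.6667) + (-1.3333)·(-1.3333) + (1.6667)·(1.6667) + (1.6667)·(1.6667)) / 5 = 41.3333/5 = 8.2667
  s[A,B] = ((-5.3333)·(2) + (1.6667)·(0) + (1.6667)·(2) + (-1.3333)·(-3) + (1.6667)·(-3) + (1.6667)·(2)) / 5 = -5/5 = -1
  s[B,B] = ((2)·(2) + (0)·(0) + (2)·(2) + (-3)·(-3) + (-3)·(-3) + (2)·(2)) / 5 = 30/5 = 6
  Sample standard deviations s_i = √(s[i,i]):
  s(A) = √(8.2667) = 2.8752
  s(B) = √(6) = 2.4495

Step 3 — r_{ij} = s_{ij} / (s_i · s_j):
  r[A,A] = 1 (diagonal).
  r[A,B] = -1 / (2.8752 · 2.4495) = -1 / 7.0427 = -0.142
  r[B,B] = 1 (diagonal).

R is symmetric with unit diagonal. Assembling:

R = [[1, -0.142],
 [-0.142, 1]]


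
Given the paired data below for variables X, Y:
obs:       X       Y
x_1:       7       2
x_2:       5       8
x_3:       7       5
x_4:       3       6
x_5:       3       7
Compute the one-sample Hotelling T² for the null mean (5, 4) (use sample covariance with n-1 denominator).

Step 1 — sample mean vector:
  mean(X) = (7 + 5 + 7 + 3 + 3) / 5 = 25/5 = 5
  mean(Y) = (2 + 8 + 5 + 6 + 7) / 5 = 28/5 = 5.6
  x̄ = (5, 5.6),  deviation x̄ - mu_0 = (5, 5.6) - (5, 4) = (0, 1.6).

Step 2 — sample covariance matrix, S[i,j] = (1/(n-1)) · Σ_k (x_{k,i} - mean_i) · (x_{k,j} - mean_j), divisor n-1 = 4:
  S[X,X] = ((2)·(2) + (0)·(0) + (2)·(2) + (-2)·(-2) + (-2)·(-2)) / 4 = 16/4 = 4
  S[X,Y] = ((2)·(-3.6) + (0)·(2.4) + (2)·(-0.6) + (-2)·(0.4) + (-2)·(1.4)) / 4 = -12/4 = -3
  S[Y,Y] = ((-3.6)·(-3.6) + (2.4)·(2.4) + (-0.6)·(-0.6) + (0.4)·(0.4) + (1.4)·(1.4)) / 4 = 21.2/4 = 5.3
  S = [[4, -3],
 [-3, 5.3]].

Step 3 — invert S. det(S) = 4·5.3 - (-3)² = 12.2.
  S^{-1} = (1/det) · [[d, -b], [-b, a]] = [[0.4344, 0.2459],
 [0.2459, 0.3279]].

Step 4 — quadratic form (x̄ - mu_0)^T · S^{-1} · (x̄ - mu_0):
  S^{-1} · (x̄ - mu_0) = (0.3934, 0.5246),
  (x̄ - mu_0)^T · [...] = (0)·(0.3934) + (1.6)·(0.5246) = 0.8393.

Step 5 — scale by n: T² = 5 · 0.8393 = 4.1967.

T² ≈ 4.1967
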